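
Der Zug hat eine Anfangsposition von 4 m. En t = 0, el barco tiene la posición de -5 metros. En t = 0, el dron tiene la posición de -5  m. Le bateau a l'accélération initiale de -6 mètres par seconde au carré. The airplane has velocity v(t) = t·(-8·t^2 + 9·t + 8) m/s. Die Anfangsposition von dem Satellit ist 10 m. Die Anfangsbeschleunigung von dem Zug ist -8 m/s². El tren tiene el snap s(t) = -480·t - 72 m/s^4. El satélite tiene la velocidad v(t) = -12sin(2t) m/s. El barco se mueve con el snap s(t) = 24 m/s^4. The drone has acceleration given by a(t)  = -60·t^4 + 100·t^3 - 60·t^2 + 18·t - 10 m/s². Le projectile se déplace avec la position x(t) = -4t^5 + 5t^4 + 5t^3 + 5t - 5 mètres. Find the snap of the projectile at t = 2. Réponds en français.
Pour résoudre ceci, nous devons prendre 4 dérivées de notre équation de la position x(t) = -4·t^5 + 5·t^4 + 5·t^3 + 5·t - 5. En dérivant la position, nous obtenons la vitesse: v(t) = -20·t^4 + 20·t^3 + 15·t^2 + 5. La dérivée de la vitesse donne l'accélération: a(t) = -80·t^3 + 60·t^2 + 30·t. En dérivant l'accélération, nous obtenons le jerk: j(t) = -240·t^2 + 120·t + 30. En prenant d/dt de j(t), nous trouvons s(t) = 120 - 480·t. De l'équation du snap s(t) = 120 - 480·t, nous substituons t = 2 pour obtenir s = -840.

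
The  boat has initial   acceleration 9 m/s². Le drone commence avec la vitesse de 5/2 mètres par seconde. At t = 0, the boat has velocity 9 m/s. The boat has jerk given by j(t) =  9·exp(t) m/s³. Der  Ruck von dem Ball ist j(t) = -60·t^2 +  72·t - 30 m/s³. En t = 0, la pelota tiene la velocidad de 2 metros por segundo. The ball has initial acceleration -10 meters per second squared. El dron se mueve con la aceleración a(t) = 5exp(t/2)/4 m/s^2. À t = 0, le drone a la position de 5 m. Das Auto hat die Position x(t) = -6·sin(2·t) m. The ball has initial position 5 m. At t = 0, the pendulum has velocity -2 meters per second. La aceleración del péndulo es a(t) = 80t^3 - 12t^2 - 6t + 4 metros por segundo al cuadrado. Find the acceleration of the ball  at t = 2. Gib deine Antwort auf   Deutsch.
Wir müssen das Integral unserer Gleichung für den Ruck j(t) = -60·t^2 + 72·t - 30 1-mal finden. Mit ∫j(t)dt und Anwendung von a(0) = -10, finden wir a(t) = -20·t^3 + 36·t^2 - 30·t - 10. Mit a(t) = -20·t^3 + 36·t^2 - 30·t - 10 und Einsetzen von t = 2, finden wir a = -86.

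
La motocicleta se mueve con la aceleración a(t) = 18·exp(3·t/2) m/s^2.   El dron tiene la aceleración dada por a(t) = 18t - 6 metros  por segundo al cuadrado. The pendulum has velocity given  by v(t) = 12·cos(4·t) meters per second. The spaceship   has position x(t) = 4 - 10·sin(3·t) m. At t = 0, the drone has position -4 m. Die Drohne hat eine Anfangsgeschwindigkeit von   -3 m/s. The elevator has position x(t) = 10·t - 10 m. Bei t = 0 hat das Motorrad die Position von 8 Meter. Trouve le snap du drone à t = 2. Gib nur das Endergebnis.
Le snap à t = 2 est s = 0.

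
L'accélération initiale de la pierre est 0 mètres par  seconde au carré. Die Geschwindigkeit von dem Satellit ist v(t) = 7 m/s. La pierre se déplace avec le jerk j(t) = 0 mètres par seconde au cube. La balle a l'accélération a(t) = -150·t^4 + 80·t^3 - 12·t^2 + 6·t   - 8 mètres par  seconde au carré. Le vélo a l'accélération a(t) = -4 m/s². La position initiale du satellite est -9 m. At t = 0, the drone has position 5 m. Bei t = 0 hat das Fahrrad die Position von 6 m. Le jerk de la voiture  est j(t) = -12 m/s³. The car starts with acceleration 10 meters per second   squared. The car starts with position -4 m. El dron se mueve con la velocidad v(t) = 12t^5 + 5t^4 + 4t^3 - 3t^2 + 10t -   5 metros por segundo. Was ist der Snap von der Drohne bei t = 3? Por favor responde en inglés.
We must differentiate our velocity equation v(t) = 12·t^5 + 5·t^4 + 4·t^3 - 3·t^2 + 10·t - 5 3 times. Taking d/dt of v(t), we find a(t) = 60·t^4 + 20·t^3 + 12·t^2 - 6·t + 10. Differentiating acceleration, we get jerk: j(t) = 240·t^3 + 60·t^2 + 24·t - 6. The derivative of jerk gives snap: s(t) = 720·t^2 + 120·t + 24. We have snap s(t) = 720·t^2 + 120·t + 24. Substituting t = 3: s(3) = 6864.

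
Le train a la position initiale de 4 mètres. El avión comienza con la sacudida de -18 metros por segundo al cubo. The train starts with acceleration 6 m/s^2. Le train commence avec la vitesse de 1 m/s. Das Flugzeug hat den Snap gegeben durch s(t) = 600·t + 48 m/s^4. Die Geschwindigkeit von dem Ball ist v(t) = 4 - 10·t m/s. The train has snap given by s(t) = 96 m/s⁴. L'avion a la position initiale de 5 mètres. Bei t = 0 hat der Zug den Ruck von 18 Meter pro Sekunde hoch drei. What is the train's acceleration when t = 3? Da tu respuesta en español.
Partiendo del snap s(t) = 96, tomamos 2 integrales. Integrando el snap y usando la condición inicial j(0) = 18, obtenemos j(t) = 96·t + 18. La integral de la sacudida, con a(0) = 6, da la aceleración: a(t) = 48·t^2 + 18·t + 6. Tenemos la aceleración a(t) = 48·t^2 + 18·t + 6. Sustituyendo t = 3: a(3) = 492.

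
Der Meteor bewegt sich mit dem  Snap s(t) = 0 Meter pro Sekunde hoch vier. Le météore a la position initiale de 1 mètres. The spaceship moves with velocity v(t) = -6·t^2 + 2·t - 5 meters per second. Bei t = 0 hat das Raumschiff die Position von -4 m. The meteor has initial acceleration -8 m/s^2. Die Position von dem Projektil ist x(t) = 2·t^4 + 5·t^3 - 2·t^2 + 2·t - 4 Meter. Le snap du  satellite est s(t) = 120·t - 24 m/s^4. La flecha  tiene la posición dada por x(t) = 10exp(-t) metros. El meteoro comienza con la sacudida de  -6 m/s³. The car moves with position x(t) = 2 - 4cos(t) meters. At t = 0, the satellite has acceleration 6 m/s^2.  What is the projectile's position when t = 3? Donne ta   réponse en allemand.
Wir haben die Position x(t) = 2·t^4 + 5·t^3 - 2·t^2 + 2·t - 4. Durch Einsetzen von t = 3: x(3) = 281.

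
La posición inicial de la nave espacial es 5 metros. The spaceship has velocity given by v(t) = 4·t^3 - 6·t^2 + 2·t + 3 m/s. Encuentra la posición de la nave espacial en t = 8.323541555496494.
Partiendo de la velocidad v(t) = 4·t^3 - 6·t^2 + 2·t + 3, tomamos 1 integral. La antiderivada de la velocidad es la posición. Usando x(0) = 5, obtenemos x(t) = t^4 - 2·t^3 + t^2 + 3·t + 5. Usando x(t) = t^4 - 2·t^3 + t^2 + 3·t + 5 y sustituyendo t = 8.323541555496494, encontramos x = 3745.82430670880.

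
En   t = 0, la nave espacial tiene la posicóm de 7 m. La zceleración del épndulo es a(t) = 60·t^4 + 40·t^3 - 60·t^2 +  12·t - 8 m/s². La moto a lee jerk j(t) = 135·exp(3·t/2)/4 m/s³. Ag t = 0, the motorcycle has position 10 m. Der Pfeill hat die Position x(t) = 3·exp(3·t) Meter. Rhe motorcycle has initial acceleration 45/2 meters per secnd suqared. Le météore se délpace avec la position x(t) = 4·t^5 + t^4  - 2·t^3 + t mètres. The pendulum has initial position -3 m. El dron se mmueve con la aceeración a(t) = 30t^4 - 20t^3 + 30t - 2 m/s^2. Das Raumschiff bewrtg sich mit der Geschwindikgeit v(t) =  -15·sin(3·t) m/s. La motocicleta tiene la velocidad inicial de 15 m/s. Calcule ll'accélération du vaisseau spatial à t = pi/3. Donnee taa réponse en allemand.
Um dies zu lösen, müssen wir 1 Ableitung unserer Gleichung für die Geschwindigkeit v(t) = -15·sin(3·t) nehmen. Durch Ableiten von der Geschwindigkeit erhalten wir die Beschleunigung: a(t) = -45·cos(3·t). Aus der Gleichung für die Beschleunigung a(t) = -45·cos(3·t), setzen wir t = pi/3 ein und erhalten a = 45.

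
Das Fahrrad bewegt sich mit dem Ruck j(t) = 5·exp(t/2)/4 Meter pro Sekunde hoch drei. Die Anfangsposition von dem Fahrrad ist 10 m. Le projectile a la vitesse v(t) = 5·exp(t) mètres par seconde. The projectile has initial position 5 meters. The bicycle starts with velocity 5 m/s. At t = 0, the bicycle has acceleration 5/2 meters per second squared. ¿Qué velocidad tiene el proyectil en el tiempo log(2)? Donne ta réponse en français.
De l'équation de la vitesse v(t) = 5·exp(t), nous substituons t = log(2) pour obtenir v = 10.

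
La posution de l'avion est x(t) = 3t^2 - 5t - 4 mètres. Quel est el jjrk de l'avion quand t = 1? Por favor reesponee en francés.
Pour résoudre ceci, nous devons prendre 3 dérivées de notre équation de la position x(t) = 3·t^2 - 5·t - 4. La dérivée de la position donne la vitesse: v(t) = 6·t - 5. En prenant d/dt de v(t), nous trouvons a(t) = 6. En prenant d/dt de a(t), nous trouvons j(t) = 0. Nous avons le jerk j(t) = 0. En substituant t = 1: j(1) = 0.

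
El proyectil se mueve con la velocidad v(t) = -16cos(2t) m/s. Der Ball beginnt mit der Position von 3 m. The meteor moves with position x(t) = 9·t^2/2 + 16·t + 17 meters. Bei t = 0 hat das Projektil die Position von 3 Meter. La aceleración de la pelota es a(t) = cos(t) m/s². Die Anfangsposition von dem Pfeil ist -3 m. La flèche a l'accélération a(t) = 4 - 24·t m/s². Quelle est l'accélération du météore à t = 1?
Nous devons dériver notre équation de la position x(t) = 9·t^2/2 + 16·t + 17 2 fois. La dérivée de la position donne la vitesse: v(t) = 9·t + 16. En prenant d/dt de v(t), nous trouvons a(t) = 9. En utilisant a(t) = 9 et en substituant t = 1, nous trouvons a = 9.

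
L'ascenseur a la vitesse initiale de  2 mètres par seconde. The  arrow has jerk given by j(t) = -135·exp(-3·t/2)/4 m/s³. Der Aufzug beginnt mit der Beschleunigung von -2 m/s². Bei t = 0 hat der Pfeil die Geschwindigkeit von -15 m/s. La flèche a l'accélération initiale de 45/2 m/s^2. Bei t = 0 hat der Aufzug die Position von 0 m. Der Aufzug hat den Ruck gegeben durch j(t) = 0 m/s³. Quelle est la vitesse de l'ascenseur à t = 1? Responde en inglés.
To solve this, we need to take 2 integrals of our jerk equation j(t) = 0. Integrating jerk and using the initial condition a(0) = -2, we get a(t) = -2. The integral of acceleration, with v(0) = 2, gives velocity: v(t) = 2 - 2·t. We have velocity v(t) = 2 - 2·t. Substituting t = 1: v(1) = 0.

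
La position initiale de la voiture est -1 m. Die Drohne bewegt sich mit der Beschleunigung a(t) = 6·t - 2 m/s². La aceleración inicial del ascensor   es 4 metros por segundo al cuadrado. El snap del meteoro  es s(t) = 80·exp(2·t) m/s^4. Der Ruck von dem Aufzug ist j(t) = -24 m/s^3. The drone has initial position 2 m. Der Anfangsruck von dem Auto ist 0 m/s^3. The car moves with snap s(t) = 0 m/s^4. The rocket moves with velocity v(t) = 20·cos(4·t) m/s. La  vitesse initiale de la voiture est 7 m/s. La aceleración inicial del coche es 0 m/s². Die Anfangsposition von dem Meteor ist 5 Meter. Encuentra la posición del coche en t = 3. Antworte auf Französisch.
Pour résoudre ceci, nous devons prendre 4 primitives de notre équation du snap s(t) = 0. L'intégrale du snap est le jerk. En utilisant j(0) = 0, nous obtenons j(t) = 0. L'intégrale du jerk, avec a(0) = 0, donne l'accélération: a(t) = 0. La primitive de l'accélération est la vitesse. En utilisant v(0) = 7, nous obtenons v(t) = 7. En prenant ∫v(t)dt et en appliquant x(0) = -1, nous trouvons x(t) = 7·t - 1. De l'équation de la position x(t) = 7·t - 1, nous substituons t = 3 pour obtenir x = 20.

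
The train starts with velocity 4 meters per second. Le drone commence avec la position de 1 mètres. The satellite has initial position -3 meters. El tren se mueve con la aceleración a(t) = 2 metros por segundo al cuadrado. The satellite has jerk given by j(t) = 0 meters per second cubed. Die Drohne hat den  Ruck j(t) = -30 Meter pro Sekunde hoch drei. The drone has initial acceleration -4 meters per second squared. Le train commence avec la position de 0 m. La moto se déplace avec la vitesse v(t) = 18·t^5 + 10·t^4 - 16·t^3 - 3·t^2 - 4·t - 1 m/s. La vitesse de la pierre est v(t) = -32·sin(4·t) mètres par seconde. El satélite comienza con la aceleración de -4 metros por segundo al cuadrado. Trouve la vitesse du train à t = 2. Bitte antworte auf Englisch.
To solve this, we need to take 1 integral of our acceleration equation a(t) = 2. Integrating acceleration and using the initial condition v(0) = 4, we get v(t) = 2·t + 4. We have velocity v(t) = 2·t + 4. Substituting t = 2: v(2) = 8.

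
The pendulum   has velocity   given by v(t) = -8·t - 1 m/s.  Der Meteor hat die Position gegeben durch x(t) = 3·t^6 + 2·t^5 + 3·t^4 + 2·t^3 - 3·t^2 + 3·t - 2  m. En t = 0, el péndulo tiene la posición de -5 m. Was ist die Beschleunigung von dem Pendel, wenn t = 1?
Um dies zu lösen, müssen wir 1 Ableitung unserer Gleichung für die Geschwindigkeit v(t) = -8·t - 1 nehmen. Durch Ableiten von der Geschwindigkeit erhalten wir die Beschleunigung: a(t) = -8. Wir haben die Beschleunigung a(t) = -8. Durch Einsetzen von t = 1: a(1) = -8.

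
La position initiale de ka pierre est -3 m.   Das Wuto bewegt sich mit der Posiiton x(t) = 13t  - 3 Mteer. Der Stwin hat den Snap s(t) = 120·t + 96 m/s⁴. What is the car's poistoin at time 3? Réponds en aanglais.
Using x(t) = 13·t - 3 and substituting t = 3, we find x = 36.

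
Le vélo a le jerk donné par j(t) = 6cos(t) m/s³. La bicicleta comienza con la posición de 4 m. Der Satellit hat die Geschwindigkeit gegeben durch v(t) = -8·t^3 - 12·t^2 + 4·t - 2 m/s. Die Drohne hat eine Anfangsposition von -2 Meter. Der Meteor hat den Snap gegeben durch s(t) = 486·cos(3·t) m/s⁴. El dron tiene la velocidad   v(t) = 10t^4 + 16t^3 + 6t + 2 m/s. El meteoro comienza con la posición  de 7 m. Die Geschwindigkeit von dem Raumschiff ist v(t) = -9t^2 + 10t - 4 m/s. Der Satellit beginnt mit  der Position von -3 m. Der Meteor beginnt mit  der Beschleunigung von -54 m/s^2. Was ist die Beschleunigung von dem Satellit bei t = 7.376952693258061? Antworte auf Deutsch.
Um dies zu lösen, müssen wir 1 Ableitung unserer Gleichung für die Geschwindigkeit v(t) = -8·t^3 - 12·t^2 + 4·t - 2 nehmen. Durch Ableiten von der Geschwindigkeit erhalten wir die Beschleunigung: a(t) = -24·t^2 - 24·t + 4. Aus der Gleichung für die Beschleunigung a(t) = -24·t^2 - 24·t + 4, setzen wir t = 7.376952693258061 ein und erhalten a = -1479.11320956381.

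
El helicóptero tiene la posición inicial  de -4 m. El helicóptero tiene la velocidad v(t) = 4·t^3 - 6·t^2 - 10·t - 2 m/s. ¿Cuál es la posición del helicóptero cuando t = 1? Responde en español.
Necesitamos integrar nuestra ecuación de la velocidad v(t) = 4·t^3 - 6·t^2 - 10·t - 2 1 vez. La antiderivada de la velocidad, con x(0) = -4, da la posición: x(t) = t^4 - 2·t^3 - 5·t^2 - 2·t - 4. Tenemos la posición x(t) = t^4 - 2·t^3 - 5·t^2 - 2·t - 4. Sustituyendo t = 1: x(1) = -12.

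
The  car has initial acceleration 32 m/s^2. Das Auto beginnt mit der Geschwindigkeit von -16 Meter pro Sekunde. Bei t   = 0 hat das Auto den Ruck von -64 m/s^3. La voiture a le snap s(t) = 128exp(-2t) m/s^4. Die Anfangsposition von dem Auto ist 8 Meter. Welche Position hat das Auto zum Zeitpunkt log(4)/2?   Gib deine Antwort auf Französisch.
Pour résoudre ceci, nous devons prendre 4 intégrales de notre équation du snap s(t) = 128·exp(-2·t). La primitive du snap est le jerk. En utilisant j(0) = -64, nous obtenons j(t) = -64·exp(-2·t). En intégrant le jerk et en utilisant la condition initiale a(0) = 32, nous obtenons a(t) = 32·exp(-2·t). En intégrant l'accélération et en utilisant la condition initiale v(0) = -16, nous obtenons v(t) = -16·exp(-2·t). En intégrant la vitesse et en utilisant la condition initiale x(0) = 8, nous obtenons x(t) = 8·exp(-2·t). De l'équation de la position x(t) = 8·exp(-2·t), nous substituons t = log(4)/2 pour obtenir x = 2.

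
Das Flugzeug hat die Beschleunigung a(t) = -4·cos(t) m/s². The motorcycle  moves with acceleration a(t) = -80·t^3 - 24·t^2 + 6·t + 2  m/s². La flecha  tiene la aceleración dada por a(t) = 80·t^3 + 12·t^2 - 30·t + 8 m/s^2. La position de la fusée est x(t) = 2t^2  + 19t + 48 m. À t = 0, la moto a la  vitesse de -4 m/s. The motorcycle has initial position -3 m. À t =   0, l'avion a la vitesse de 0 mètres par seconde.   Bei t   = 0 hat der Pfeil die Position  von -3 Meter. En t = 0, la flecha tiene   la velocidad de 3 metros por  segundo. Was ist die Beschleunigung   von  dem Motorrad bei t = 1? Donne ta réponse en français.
En utilisant a(t) = -80·t^3 - 24·t^2 + 6·t + 2 et en substituant t = 1, nous trouvons a = -96.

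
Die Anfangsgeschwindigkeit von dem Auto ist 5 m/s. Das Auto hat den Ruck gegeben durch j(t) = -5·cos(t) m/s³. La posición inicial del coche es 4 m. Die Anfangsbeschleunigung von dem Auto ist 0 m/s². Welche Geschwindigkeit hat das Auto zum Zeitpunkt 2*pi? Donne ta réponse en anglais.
To find the answer, we compute 2 antiderivatives of j(t) = -5·cos(t). Finding the antiderivative of j(t) and using a(0) = 0: a(t) = -5·sin(t). Integrating acceleration and using the initial condition v(0) = 5, we get v(t) = 5·cos(t). We have velocity v(t) = 5·cos(t). Substituting t = 2*pi: v(2*pi) = 5.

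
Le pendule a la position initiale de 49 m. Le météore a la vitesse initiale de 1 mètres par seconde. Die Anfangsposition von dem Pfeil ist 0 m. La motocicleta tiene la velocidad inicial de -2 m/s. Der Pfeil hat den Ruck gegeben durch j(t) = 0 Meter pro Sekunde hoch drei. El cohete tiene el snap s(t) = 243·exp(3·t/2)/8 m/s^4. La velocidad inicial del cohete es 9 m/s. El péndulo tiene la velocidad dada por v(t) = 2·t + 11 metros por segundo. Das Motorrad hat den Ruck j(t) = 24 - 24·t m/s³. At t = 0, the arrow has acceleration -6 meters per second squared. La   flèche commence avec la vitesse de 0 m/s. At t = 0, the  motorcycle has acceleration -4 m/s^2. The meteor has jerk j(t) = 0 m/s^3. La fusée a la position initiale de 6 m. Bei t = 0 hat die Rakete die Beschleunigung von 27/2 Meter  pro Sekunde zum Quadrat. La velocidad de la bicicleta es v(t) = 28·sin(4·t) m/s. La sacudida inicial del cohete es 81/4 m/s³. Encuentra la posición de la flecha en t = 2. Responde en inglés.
To solve this, we need to take 3 integrals of our jerk equation j(t) = 0. Integrating jerk and using the initial condition a(0) = -6, we get a(t) = -6. Integrating acceleration and using the initial condition v(0) = 0, we get v(t) = -6·t. The antiderivative of velocity, with x(0) = 0, gives position: x(t) = -3·t^2. From the given position equation x(t) = -3·t^2, we substitute t = 2 to get x = -12.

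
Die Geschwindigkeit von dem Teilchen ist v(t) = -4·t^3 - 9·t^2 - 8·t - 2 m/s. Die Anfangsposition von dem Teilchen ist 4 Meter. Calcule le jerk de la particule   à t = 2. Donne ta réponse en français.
Nous devons dériver notre équation de la vitesse v(t) = -4·t^3 - 9·t^2 - 8·t - 2 2 fois. En dérivant la vitesse, nous obtenons l'accélération: a(t) = -12·t^2 - 18·t - 8. En dérivant l'accélération, nous obtenons le jerk: j(t) = -24·t - 18. En utilisant j(t) = -24·t - 18 et en substituant t = 2, nous trouvons j = -66.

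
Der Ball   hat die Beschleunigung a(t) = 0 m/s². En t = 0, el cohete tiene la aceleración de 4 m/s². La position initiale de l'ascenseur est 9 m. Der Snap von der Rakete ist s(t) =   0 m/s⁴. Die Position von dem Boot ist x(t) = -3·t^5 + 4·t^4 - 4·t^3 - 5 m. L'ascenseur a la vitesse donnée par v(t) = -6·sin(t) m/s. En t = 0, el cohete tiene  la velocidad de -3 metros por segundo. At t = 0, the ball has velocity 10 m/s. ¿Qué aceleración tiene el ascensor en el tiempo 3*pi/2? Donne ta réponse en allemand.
Um dies zu lösen, müssen wir 1 Ableitung unserer Gleichung für die Geschwindigkeit v(t) = -6·sin(t) nehmen. Durch Ableiten von der Geschwindigkeit erhalten wir die Beschleunigung: a(t) = -6·cos(t). Aus der Gleichung für die Beschleunigung a(t) = -6·cos(t), setzen wir t = 3*pi/2 ein und erhalten a = 0.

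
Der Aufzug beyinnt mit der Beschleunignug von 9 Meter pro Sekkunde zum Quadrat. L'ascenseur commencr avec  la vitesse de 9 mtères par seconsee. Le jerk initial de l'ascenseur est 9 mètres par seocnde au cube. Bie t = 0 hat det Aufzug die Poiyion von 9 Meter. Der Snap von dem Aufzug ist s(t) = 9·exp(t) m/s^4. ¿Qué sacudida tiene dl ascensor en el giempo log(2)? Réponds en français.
En partant du snap s(t) = 9·exp(t), nous prenons 1 intégrale. En prenant ∫s(t)dt et en appliquant j(0) = 9, nous trouvons j(t) = 9·exp(t). De l'équation du jerk j(t) = 9·exp(t), nous substituons t = log(2) pour obtenir j = 18.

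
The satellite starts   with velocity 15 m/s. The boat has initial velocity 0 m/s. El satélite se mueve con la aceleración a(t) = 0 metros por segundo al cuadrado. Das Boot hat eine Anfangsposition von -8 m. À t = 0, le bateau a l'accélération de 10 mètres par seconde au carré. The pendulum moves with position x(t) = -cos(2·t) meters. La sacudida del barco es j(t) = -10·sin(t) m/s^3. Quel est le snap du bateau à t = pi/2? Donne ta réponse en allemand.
Ausgehend von dem Ruck j(t) = -10·sin(t), nehmen wir 1 Ableitung. Die Ableitung von dem Ruck ergibt den Snap: s(t) = -10·cos(t). Mit s(t) = -10·cos(t) und Einsetzen von t = pi/2, finden wir s = 0.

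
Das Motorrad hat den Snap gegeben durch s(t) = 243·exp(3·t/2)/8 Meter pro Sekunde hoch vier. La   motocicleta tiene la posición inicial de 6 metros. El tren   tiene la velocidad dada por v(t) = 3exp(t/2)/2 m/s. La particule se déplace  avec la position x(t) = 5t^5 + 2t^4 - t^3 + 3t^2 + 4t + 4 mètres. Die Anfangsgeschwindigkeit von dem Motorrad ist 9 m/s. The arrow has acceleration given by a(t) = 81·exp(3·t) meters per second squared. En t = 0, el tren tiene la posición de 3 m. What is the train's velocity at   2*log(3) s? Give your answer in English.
From the given velocity equation v(t) = 3·exp(t/2)/2, we substitute t = 2*log(3) to get v = 9/2.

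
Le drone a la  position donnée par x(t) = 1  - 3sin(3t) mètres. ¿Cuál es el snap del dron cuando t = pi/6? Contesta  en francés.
Nous devons dériver notre équation de la position x(t) = 1 - 3·sin(3·t) 4 fois. La dérivée de la position donne la vitesse: v(t) = -9·cos(3·t). En prenant d/dt de v(t), nous trouvons a(t) = 27·sin(3·t). En dérivant l'accélération, nous obtenons le jerk: j(t) = 81·cos(3·t). En prenant d/dt de j(t), nous trouvons s(t) = -243·sin(3·t). En utilisant s(t) = -243·sin(3·t) et en substituant t = pi/6, nous trouvons s = -243.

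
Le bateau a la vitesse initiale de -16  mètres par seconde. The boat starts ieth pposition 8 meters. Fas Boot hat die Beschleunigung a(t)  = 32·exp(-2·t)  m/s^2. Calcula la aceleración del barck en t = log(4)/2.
Tenemos la aceleración a(t) = 32·exp(-2·t). Sustituyendo t = log(4)/2: a(log(4)/2) = 8.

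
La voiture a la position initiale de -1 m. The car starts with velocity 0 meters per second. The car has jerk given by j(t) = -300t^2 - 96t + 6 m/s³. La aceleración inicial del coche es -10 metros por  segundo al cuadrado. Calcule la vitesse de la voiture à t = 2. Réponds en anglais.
Starting from jerk j(t) = -300·t^2 - 96·t + 6, we take 2 antiderivatives. Integrating jerk and using the initial condition a(0) = -10, we get a(t) = -100·t^3 - 48·t^2 + 6·t - 10. Finding the integral of a(t) and using v(0) = 0: v(t) = t·(-25·t^3 - 16·t^2 + 3·t - 10). From the given velocity equation v(t) = t·(-25·t^3 - 16·t^2 + 3·t - 10), we substitute t = 2 to get v = -536.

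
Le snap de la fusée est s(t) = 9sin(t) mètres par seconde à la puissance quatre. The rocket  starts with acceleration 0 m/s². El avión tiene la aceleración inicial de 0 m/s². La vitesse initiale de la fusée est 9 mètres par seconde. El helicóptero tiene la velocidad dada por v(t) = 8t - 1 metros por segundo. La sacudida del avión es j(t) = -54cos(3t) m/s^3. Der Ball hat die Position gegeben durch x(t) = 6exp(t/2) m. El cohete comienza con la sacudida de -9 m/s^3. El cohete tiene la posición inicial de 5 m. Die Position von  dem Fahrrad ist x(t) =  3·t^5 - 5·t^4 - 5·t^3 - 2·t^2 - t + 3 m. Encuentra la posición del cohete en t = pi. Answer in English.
To find the answer, we compute 4 integrals of s(t) = 9·sin(t). Finding the antiderivative of s(t) and using j(0) = -9: j(t) = -9·cos(t). Finding the antiderivative of j(t) and using a(0) = 0: a(t) = -9·sin(t). Taking ∫a(t)dt and applying v(0) = 9, we find v(t) = 9·cos(t). The integral of velocity is position. Using x(0) = 5, we get x(t) = 9·sin(t) + 5. Using x(t) = 9·sin(t) + 5 and substituting t = pi, we find x = 5.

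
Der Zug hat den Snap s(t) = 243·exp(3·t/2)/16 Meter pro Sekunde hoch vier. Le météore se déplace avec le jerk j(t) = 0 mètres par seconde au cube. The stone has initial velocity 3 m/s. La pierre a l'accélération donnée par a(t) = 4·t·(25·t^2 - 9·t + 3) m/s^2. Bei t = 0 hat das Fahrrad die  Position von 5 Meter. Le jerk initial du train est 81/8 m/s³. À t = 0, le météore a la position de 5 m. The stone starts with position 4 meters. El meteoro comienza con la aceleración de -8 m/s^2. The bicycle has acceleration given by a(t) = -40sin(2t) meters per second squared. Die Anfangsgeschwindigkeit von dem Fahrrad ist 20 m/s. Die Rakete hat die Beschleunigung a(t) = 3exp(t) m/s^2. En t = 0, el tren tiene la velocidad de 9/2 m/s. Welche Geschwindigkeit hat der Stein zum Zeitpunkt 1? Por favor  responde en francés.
En partant de l'accélération a(t) = 4·t·(25·t^2 - 9·t + 3), nous prenons 1 intégrale. L'intégrale de l'accélération, avec v(0) = 3, donne la vitesse: v(t) = 25·t^4 - 12·t^3 + 6·t^2 + 3. Nous avons la vitesse v(t) = 25·t^4 - 12·t^3 + 6·t^2 + 3. En substituant t = 1: v(1) = 22.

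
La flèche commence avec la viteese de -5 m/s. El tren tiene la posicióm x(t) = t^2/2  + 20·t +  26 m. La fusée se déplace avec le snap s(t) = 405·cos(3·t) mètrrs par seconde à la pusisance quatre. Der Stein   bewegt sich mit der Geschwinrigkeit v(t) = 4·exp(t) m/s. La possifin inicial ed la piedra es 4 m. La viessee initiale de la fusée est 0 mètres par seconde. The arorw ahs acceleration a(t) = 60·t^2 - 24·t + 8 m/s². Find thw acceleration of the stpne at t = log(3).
To solve this, we need to take 1 derivative of our velocity equation v(t) = 4·exp(t). Taking d/dt of v(t), we find a(t) = 4·exp(t). From the given acceleration equation a(t) = 4·exp(t), we substitute t = log(3) to get a = 12.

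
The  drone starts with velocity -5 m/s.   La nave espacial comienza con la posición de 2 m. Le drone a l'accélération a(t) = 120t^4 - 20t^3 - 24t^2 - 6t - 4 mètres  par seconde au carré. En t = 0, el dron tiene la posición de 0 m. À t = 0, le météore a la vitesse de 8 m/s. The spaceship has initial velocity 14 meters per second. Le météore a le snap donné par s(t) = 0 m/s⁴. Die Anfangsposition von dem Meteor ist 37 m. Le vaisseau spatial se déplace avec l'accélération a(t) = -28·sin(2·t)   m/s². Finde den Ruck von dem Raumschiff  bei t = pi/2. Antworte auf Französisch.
En partant de l'accélération a(t) = -28·sin(2·t), nous prenons 1 dérivée. En dérivant l'accélération, nous obtenons le jerk: j(t) = -56·cos(2·t). Nous avons le jerk j(t) = -56·cos(2·t). En substituant t = pi/2: j(pi/2) = 56.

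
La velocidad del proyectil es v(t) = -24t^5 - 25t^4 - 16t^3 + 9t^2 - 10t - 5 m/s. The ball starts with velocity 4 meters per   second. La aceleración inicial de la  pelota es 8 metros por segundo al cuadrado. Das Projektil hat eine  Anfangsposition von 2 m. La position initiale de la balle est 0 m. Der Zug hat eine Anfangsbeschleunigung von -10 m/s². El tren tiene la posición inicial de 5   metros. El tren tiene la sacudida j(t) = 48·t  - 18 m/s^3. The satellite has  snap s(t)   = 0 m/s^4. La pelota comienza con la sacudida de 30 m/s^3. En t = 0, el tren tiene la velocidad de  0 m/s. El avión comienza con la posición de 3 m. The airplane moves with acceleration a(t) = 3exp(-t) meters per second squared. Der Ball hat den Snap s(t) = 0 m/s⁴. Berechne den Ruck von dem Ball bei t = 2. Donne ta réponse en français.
Nous devons intégrer notre équation du snap s(t) = 0 1 fois. En intégrant le snap et en utilisant la condition initiale j(0) = 30, nous obtenons j(t) = 30. De l'équation du jerk j(t) = 30, nous substituons t = 2 pour obtenir j = 30.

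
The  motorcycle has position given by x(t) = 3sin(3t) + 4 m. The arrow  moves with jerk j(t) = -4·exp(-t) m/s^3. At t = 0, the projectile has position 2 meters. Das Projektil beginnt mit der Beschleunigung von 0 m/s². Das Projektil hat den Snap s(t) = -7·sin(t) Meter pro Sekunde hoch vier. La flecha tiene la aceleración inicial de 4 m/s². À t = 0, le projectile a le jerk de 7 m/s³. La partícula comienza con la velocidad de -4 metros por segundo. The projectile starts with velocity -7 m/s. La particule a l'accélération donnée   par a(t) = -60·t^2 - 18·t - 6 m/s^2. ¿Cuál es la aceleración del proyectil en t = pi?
Partiendo del snap s(t) = -7·sin(t), tomamos 2 antiderivadas. La antiderivada del snap es la sacudida. Usando j(0) = 7, obtenemos j(t) = 7·cos(t). Tomando ∫j(t)dt y aplicando a(0) = 0, encontramos a(t) = 7·sin(t). Tenemos la aceleración a(t) = 7·sin(t). Sustituyendo t = pi: a(pi) = 0.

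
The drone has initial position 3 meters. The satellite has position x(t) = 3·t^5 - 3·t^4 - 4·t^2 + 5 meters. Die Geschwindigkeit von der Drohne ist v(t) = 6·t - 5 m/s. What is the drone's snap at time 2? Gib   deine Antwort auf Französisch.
En partant de la vitesse v(t) = 6·t - 5, nous prenons 3 dérivées. La dérivée de la vitesse donne l'accélération: a(t) = 6. En dérivant l'accélération, nous obtenons le jerk: j(t) = 0. En dérivant le jerk, nous obtenons le snap: s(t) = 0. Nous avons le snap s(t) = 0. En substituant t = 2: s(2) = 0.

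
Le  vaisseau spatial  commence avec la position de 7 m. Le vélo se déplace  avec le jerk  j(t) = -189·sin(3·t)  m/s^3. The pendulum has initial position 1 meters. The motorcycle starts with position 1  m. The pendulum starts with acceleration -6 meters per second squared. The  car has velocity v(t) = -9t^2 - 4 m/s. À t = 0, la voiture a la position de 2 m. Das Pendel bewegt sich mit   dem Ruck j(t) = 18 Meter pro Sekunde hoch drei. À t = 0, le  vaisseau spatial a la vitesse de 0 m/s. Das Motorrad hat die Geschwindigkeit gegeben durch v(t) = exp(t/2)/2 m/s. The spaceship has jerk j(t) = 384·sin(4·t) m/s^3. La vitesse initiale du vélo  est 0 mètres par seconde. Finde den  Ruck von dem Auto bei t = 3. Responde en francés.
Nous devons dériver notre équation de la vitesse v(t) = -9·t^2 - 4 2 fois. En prenant d/dt de v(t), nous trouvons a(t) = -18·t. En prenant d/dt de a(t), nous trouvons j(t) = -18. De l'équation du jerk j(t) = -18, nous substituons t = 3 pour obtenir j = -18.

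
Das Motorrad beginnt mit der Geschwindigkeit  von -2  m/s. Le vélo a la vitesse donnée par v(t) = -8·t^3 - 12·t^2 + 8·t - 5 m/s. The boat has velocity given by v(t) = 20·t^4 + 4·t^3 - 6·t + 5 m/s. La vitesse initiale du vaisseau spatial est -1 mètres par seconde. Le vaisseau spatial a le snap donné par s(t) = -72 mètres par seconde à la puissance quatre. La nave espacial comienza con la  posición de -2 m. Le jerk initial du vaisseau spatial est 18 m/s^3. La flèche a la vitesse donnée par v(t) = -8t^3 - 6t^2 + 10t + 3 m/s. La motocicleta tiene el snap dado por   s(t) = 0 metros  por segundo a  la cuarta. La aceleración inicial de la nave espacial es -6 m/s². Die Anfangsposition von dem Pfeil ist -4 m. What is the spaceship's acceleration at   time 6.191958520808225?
To solve this, we need to take 2 integrals of our snap equation s(t) = -72. Integrating snap and using the initial condition j(0) = 18, we get j(t) = 18 - 72·t. The integral of jerk, with a(0) = -6, gives acceleration: a(t) = -36·t^2 + 18·t - 6. From the given acceleration equation a(t) = -36·t^2 + 18·t - 6, we substitute t = 6.191958520808225 to get a = -1274.79735826820.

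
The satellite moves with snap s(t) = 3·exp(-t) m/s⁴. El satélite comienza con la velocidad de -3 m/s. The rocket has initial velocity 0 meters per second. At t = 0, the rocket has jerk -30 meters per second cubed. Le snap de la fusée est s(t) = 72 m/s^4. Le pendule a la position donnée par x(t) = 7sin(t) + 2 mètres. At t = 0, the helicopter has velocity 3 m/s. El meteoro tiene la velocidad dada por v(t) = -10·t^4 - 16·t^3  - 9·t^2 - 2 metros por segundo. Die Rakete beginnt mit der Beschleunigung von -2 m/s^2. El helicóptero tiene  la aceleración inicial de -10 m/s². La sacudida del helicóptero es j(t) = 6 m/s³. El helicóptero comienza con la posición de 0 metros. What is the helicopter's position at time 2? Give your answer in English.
We must find the antiderivative of our jerk equation j(t) = 6 3 times. Taking ∫j(t)dt and applying a(0) = -10, we find a(t) = 6·t - 10. The antiderivative of acceleration, with v(0) = 3, gives velocity: v(t) = 3·t^2 - 10·t + 3. Finding the integral of v(t) and using x(0) = 0: x(t) = t^3 - 5·t^2 + 3·t. We have position x(t) = t^3 - 5·t^2 + 3·t. Substituting t = 2: x(2) = -6.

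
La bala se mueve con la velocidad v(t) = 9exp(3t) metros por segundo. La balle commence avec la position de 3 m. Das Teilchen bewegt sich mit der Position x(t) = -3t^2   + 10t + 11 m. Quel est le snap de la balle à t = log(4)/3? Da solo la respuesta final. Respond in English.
The answer is 972.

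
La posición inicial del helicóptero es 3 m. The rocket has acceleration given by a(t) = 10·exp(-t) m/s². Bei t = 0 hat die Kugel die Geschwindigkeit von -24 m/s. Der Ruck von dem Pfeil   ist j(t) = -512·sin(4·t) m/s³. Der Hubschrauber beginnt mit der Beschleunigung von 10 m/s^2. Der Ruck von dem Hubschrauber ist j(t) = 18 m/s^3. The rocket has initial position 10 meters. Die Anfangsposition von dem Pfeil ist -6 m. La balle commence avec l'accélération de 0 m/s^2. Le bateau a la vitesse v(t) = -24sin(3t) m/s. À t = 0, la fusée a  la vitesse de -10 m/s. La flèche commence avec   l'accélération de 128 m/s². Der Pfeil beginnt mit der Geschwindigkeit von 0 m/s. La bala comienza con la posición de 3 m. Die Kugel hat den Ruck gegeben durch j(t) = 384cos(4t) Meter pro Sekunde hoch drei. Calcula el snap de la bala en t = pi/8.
Partiendo de la sacudida j(t) = 384·cos(4·t), tomamos 1 derivada. La derivada de la sacudida da el snap: s(t) = -1536·sin(4·t). De la ecuación del snap s(t) = -1536·sin(4·t), sustituimos t = pi/8 para obtener s = -1536.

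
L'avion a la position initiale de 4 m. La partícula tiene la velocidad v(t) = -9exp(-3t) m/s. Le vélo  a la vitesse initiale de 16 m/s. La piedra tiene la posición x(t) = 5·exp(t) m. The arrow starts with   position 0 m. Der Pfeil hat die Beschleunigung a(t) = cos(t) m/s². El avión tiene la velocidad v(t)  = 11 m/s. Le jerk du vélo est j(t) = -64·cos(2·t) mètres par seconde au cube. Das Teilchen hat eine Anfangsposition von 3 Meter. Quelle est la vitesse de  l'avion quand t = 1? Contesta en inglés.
From the given velocity equation v(t) = 11, we substitute t = 1 to get v = 11.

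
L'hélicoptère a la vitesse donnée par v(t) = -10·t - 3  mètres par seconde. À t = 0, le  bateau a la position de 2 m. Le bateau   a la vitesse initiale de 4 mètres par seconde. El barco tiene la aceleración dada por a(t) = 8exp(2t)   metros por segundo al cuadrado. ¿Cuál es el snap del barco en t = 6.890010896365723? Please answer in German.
Ausgehend von der Beschleunigung a(t) = 8·exp(2·t), nehmen wir 2 Ableitungen. Mit d/dt von a(t) finden wir j(t) = 16·exp(2·t). Die Ableitung von dem Ruck ergibt den Snap: s(t) = 32·exp(2·t). Aus der Gleichung für den Snap s(t) = 32·exp(2·t), setzen wir t = 6.890010896365723 ein und erhalten s = 30884274.4710439.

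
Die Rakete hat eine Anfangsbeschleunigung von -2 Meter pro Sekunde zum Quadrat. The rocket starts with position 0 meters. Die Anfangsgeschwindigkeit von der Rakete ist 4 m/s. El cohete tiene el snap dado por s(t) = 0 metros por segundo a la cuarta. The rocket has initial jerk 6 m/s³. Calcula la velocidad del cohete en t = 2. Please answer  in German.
Wir müssen unsere Gleichung für den Snap s(t) = 0 3-mal integrieren. Das Integral von dem Snap ist der Ruck. Mit j(0) = 6 erhalten wir j(t) = 6. Das Integral von dem Ruck, mit a(0) = -2, ergibt die Beschleunigung: a(t) = 6·t - 2. Die Stammfunktion von der Beschleunigung, mit v(0) = 4, ergibt die Geschwindigkeit: v(t) = 3·t^2 - 2·t + 4. Wir haben die Geschwindigkeit v(t) = 3·t^2 - 2·t + 4. Durch Einsetzen von t = 2: v(2) = 12.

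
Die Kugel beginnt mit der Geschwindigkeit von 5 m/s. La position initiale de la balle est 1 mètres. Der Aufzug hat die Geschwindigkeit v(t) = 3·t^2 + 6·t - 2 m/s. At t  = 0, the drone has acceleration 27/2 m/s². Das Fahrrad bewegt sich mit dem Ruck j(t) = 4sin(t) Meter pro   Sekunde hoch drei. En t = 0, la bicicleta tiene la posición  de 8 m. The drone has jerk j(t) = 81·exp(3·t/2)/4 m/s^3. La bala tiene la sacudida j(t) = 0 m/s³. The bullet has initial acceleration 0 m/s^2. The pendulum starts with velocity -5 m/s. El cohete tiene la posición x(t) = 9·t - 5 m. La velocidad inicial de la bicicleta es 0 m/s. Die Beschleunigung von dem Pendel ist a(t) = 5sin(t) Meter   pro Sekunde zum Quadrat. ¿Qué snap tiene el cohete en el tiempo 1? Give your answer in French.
Nous devons dériver notre équation de la position x(t) = 9·t - 5 4 fois. En dérivant la position, nous obtenons la vitesse: v(t) = 9. En prenant d/dt de v(t), nous trouvons a(t) = 0. La dérivée de l'accélération donne le jerk: j(t) = 0. En dérivant le jerk, nous obtenons le snap: s(t) = 0. En utilisant s(t) = 0 et en substituant t = 1, nous trouvons s = 0.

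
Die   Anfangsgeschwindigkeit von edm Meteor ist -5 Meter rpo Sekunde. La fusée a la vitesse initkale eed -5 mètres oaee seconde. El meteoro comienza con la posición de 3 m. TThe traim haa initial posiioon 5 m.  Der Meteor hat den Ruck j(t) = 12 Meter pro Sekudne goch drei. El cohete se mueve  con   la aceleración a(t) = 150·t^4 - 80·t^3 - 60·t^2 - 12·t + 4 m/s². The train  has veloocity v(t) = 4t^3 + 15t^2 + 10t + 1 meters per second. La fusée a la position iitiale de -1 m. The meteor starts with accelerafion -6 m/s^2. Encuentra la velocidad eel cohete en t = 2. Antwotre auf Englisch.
To find the answer, we compute 1 integral of a(t) = 150·t^4 - 80·t^3 - 60·t^2 - 12·t + 4. The antiderivative of acceleration, with v(0) = -5, gives velocity: v(t) = 30·t^5 - 20·t^4 - 20·t^3 - 6·t^2 + 4·t - 5. From the given velocity equation v(t) = 30·t^5 - 20·t^4 - 20·t^3 - 6·t^2 + 4·t - 5, we substitute t = 2 to get v = 459.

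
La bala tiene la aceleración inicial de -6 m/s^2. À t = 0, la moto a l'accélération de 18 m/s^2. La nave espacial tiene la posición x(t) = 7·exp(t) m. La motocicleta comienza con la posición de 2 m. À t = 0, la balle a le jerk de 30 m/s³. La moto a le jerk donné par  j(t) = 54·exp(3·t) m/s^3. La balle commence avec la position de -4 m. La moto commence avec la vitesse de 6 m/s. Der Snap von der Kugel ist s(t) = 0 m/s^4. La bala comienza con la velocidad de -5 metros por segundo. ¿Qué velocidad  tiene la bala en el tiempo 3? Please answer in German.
Wir müssen unsere Gleichung für den Snap s(t) = 0 3-mal integrieren. Mit ∫s(t)dt und Anwendung von j(0) = 30, finden wir j(t) = 30. Das Integral von dem Ruck, mit a(0) = -6, ergibt die Beschleunigung: a(t) = 30·t - 6. Das Integral von der Beschleunigung, mit v(0) = -5, ergibt die Geschwindigkeit: v(t) = 15·t^2 - 6·t - 5. Mit v(t) = 15·t^2 - 6·t - 5 und Einsetzen von t = 3, finden wir v = 112.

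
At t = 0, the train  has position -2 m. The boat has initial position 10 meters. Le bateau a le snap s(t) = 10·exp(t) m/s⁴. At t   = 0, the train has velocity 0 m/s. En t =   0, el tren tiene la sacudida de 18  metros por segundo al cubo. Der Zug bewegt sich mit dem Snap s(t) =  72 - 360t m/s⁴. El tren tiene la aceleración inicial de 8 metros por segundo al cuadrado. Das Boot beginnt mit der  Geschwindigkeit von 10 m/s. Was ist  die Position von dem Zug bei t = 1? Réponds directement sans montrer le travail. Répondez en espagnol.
x(1) = 5.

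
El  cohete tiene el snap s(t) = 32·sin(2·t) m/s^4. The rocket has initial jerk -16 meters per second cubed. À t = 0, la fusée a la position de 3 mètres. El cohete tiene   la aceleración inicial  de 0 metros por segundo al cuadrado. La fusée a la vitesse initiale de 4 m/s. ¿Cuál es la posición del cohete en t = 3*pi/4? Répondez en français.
Nous devons trouver l'intégrale de notre équation du snap s(t) = 32·sin(2·t) 4 fois. La primitive du snap, avec j(0) = -16, donne le jerk: j(t) = -16·cos(2·t). En prenant ∫j(t)dt et en appliquant a(0) = 0, nous trouvons a(t) = -8·sin(2·t). En intégrant l'accélération et en utilisant la condition initiale v(0) = 4, nous obtenons v(t) = 4·cos(2·t). En intégrant la vitesse et en utilisant la condition initiale x(0) = 3, nous obtenons x(t) = 2·sin(2·t) + 3. Nous avons la position x(t) = 2·sin(2·t) + 3. En substituant t = 3*pi/4: x(3*pi/4) = 1.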